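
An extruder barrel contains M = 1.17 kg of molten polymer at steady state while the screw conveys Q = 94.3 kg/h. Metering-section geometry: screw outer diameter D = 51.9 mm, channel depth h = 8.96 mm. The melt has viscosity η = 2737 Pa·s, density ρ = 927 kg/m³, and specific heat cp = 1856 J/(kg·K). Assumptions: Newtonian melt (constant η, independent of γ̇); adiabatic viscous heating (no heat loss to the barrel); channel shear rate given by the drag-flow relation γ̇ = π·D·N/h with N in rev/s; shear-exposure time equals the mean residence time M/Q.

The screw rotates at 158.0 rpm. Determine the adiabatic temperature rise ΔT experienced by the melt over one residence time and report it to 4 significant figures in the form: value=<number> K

Convert throughput: Q = 94.3 kg/h = 94.3/3600 = 0.0261944 kg/s
Mean residence time: t_res = M/Q_s = 1.17 kg / 0.0261944 kg/s = 44.666 s
Convert to SI: D = 0.0519 m, h = 0.00896 m, N = 158.0/60 = 2.63333 rev/s
γ̇ = π D N / h = (π)(0.0519)(2.63333) / 0.00896 = 47.9198 s⁻¹
ΔT = η·γ̇²·t_res/(ρ·cp) = [2737 × 47.9198² × 44.666] / [927 × 1856] = 163.164 K

value=163.2 K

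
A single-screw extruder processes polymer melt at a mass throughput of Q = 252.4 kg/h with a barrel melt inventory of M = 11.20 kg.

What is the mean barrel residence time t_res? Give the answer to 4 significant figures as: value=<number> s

value=159.7 s

Q_s = Q / 3600 = 252.4 / 3600 = 0.0701111 kg/s
t_res = M / Q_s = 11.20 ÷ 0.0701111 = 159.746 s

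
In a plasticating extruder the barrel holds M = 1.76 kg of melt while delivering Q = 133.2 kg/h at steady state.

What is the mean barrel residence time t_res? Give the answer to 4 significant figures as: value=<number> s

Throughput in SI: Q_s = 133.2 kg/h ÷ 3600 s/h = 0.037 kg/s
Mean residence time: t_res = M/Q_s = 1.76 kg / 0.037 kg/s = 47.5676 s

value=47.57 s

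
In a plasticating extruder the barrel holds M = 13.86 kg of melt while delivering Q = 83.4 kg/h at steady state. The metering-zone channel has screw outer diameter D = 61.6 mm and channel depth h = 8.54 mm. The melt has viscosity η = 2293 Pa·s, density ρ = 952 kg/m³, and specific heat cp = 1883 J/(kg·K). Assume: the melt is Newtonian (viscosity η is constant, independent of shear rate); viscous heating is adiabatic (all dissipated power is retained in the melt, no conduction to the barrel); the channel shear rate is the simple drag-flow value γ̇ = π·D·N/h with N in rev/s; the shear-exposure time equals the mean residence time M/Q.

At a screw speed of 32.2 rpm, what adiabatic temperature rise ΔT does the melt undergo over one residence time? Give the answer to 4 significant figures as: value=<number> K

value=113.2 K

Throughput in SI: Q_s = 83.4 kg/h ÷ 3600 s/h = 0.0231667 kg/s
t_res = M / Q_s = 13.86 ÷ 0.0231667 = 598.273 s
D = 61.6 mm = 0.0616 m;  h = 8.54 mm = 0.00854 m;  N = 32.2 rpm / 60 = 0.536667 rev/s
γ̇ = π·D·N / h = π · 0.0616 · 0.536667 / 0.00854 = 12.1612 s⁻¹
Adiabatic rise: ΔT = η γ̇² t_res / (ρ cp) = 2293·(12.1612)²·598.273 / (952·1883) = 113.18 K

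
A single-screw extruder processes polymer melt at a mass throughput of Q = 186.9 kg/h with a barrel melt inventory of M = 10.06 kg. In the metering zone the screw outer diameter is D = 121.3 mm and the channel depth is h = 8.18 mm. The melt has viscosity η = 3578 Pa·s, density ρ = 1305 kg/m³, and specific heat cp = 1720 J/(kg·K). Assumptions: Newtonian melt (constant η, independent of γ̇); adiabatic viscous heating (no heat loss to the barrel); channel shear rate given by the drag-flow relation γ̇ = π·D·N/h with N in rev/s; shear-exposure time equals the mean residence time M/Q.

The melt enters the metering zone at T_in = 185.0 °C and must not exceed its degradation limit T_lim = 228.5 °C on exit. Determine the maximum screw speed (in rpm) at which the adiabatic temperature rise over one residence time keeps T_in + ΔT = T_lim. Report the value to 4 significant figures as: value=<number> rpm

value=15.28 rpm

Throughput in SI: Q_s = 186.9 kg/h ÷ 3600 s/h = 0.0519167 kg/s
t_res = M / Q_s = 10.06 ÷ 0.0519167 = 193.772 s
D = 121.3 mm = 0.1213 m;  h = 8.18 mm = 0.00818 m
ΔT_a = T_lim − T_in = 228.5 − 185.0 = 43.5 K
γ̇_max² = ΔT_a·ρ·cp / (η·t_res) = [43.5 × 1305 × 1720] / [3578 × 193.772] = 140.83 s⁻²
γ̇_max = √140.83 = 11.8672 s⁻¹
Solve γ̇ = πDN/h for N: N_max = γ̇_max·h/(π·D) = 11.8672 × 0.00818 / (π × 0.1213) = 0.254736 rev/s = 15.2842 rpm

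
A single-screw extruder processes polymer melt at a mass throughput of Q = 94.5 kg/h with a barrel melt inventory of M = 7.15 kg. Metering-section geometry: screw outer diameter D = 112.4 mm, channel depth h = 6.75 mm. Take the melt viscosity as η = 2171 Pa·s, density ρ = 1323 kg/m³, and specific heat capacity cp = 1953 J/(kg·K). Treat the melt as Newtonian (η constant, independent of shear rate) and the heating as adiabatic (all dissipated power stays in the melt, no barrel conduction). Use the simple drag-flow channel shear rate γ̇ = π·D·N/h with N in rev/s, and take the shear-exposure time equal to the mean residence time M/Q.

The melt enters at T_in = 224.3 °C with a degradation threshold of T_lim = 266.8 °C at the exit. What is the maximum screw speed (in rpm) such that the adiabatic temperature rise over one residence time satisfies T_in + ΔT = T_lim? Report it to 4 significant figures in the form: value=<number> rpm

Throughput in SI: Q_s = 94.5 kg/h ÷ 3600 s/h = 0.02625 kg/s
Mean residence time: t_res = M/Q_s = 7.15 kg / 0.02625 kg/s = 272.381 s
D = 112.4 mm = 0.1124 m;  h = 6.75 mm = 0.00675 m
ΔT_a = T_lim − T_in = 266.8 − 224.3 = 42.5 K
γ̇_max² = ΔT_a·ρ·cp/(η·t_res) = 42.5·1323·1953/(2171·272.381) = 185.701 s⁻²
Take the square root: γ̇_max = √(185.701) = 13.6272 s⁻¹
N_max = γ̇_max·h / (π·D) = 13.6272 · 0.00675 / (π · 0.1124) = 0.260492 rev/s = 15.6295 rpm

value=15.63 rpm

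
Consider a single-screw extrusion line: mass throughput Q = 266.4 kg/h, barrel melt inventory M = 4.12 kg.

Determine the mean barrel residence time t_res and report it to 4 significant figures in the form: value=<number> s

value=55.68 s

Throughput in SI: Q_s = 266.4 kg/h ÷ 3600 s/h = 0.074 kg/s
Mean residence time: t_res = M/Q_s = 4.12 kg / 0.074 kg/s = 55.6757 s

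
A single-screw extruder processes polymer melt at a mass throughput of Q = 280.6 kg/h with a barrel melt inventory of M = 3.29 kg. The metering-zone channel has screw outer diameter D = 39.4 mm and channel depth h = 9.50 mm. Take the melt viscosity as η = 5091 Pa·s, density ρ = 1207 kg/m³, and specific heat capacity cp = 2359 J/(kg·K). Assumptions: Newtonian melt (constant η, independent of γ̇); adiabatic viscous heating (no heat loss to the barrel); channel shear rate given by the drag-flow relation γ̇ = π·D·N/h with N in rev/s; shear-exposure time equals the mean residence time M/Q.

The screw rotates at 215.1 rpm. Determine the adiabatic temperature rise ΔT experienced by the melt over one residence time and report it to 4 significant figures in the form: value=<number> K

Convert throughput: Q = 280.6 kg/h = 280.6/3600 = 0.0779444 kg/s
t_res = M / Q_s = 3.29 ÷ 0.0779444 = 42.2096 s
D = 39.4 mm = 0.0394 m;  h = 9.50 mm = 0.0095 m;  N = 215.1 rpm / 60 = 3.585 rev/s
γ̇ = π·D·N / h = π · 0.0394 · 3.585 / 0.0095 = 46.7102 s⁻¹
ΔT = η·γ̇²·t_res / (ρ·cp) = 5091 · (46.7102)² · 42.2096 / (1207 · 2359) = 164.665 K

value=164.7 K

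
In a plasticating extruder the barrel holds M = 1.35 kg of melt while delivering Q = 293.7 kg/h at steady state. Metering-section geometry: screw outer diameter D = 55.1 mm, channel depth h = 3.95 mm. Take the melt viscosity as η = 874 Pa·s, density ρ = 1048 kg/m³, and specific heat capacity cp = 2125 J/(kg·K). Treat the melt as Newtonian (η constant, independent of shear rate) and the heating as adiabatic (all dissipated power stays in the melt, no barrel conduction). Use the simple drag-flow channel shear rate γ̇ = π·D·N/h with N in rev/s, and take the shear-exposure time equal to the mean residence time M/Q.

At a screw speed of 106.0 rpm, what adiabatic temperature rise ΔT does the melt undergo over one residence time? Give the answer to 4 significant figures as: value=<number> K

Q_s = Q / 3600 = 293.7 / 3600 = 0.0815833 kg/s
t_res = M / Q_s = 1.35 ÷ 0.0815833 = 16.5475 s
Convert to SI: D = 0.0551 m, h = 0.00395 m, N = 106.0/60 = 1.76667 rev/s
Shear rate: γ̇ = πDN/h = π·0.0551·1.76667/0.00395 = 77.421 s⁻¹
ΔT = η·γ̇²·t_res / (ρ·cp) = 874 · (77.421)² · 16.5475 / (1048 · 2125) = 38.9262 K

value=38.93 K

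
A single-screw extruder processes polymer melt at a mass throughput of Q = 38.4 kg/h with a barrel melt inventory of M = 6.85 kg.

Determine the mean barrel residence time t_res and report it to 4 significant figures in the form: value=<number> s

value=642.2 s

Convert throughput: Q = 38.4 kg/h = 38.4/3600 = 0.0106667 kg/s
t_res = M / Q_s = 6.85 ÷ 0.0106667 = 642.188 s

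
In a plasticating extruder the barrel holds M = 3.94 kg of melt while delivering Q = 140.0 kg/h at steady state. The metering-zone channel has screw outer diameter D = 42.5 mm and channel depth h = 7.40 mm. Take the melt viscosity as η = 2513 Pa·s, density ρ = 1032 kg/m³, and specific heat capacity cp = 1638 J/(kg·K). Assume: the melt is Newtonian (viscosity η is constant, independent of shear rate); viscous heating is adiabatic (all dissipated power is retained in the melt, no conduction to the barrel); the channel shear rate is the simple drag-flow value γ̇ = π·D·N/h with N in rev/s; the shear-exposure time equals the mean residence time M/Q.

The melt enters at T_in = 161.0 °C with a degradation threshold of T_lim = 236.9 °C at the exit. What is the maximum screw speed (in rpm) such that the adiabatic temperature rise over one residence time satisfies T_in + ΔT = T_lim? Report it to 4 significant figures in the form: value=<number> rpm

Throughput in SI: Q_s = 140.0 kg/h ÷ 3600 s/h = 0.0388889 kg/s
t_res = M / Q_s = 3.94 / 0.0388889 = 101.314 s
Convert to metres: D = 0.0425 m, h = 0.0074 m
ΔT_a = T_lim − T_in = 236.9 °C − 161.0 °C = 75.9 K
γ̇_max² = ΔT_a·ρ·cp/(η·t_res) = 75.9·1032·1638/(2513·101.314) = 503.932 s⁻²
Take the square root: γ̇_max = √(503.932) = 22.4484 s⁻¹
Solve γ̇ = πDN/h for N: N_max = γ̇_max·h/(π·D) = 22.4484 × 0.0074 / (π × 0.0425) = 1.24417 rev/s = 74.6501 rpm

value=74.65 rpm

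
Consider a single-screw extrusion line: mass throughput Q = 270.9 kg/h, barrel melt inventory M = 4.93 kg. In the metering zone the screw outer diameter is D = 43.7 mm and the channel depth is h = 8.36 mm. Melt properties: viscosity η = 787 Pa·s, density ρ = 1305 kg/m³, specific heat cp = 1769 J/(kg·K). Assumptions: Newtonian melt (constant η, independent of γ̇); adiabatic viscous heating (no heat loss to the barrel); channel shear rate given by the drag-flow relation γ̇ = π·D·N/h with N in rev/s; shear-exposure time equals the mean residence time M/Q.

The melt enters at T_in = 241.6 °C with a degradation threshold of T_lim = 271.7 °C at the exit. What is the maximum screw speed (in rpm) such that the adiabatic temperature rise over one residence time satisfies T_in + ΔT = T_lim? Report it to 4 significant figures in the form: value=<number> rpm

value=134.1 rpm

Q_s = Q / 3600 = 270.9 / 3600 = 0.07525 kg/s
t_res = M / Q_s = 4.93 ÷ 0.07525 = 65.515 s
Convert to metres: D = 0.0437 m, h = 0.00836 m
ΔT_a = T_lim − T_in = 271.7 − 241.6 = 30.1 K
γ̇_max² = ΔT_a·ρ·cp / (η·t_res) = [30.1 × 1305 × 1769] / [787 × 65.515] = 1347.69 s⁻²
γ̇_max = √1347.69 = 36.7109 s⁻¹
N_max = γ̇_max h / (πD) = 36.7109·0.00836/(π·0.0437) = 2.23547 rev/s → ×60 = 134.128 rpm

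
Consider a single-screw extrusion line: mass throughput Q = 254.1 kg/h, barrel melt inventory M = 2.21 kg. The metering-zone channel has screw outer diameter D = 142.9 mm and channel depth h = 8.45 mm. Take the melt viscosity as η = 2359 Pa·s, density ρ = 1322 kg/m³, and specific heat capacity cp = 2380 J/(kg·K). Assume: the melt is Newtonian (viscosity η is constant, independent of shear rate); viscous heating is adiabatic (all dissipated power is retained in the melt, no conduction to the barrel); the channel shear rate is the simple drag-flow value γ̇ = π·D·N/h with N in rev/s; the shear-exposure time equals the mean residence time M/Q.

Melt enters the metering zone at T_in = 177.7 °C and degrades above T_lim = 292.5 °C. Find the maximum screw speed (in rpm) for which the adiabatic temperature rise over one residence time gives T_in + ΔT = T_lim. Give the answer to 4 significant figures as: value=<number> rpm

Throughput in SI: Q_s = 254.1 kg/h ÷ 3600 s/h = 0.0705833 kg/s
t_res = M / Q_s = 2.21 / 0.0705833 = 31.3105 s
Convert to metres: D = 0.1429 m, h = 0.00845 m
Allowable rise: ΔT_a = T_lim − T_in = 292.5 − 177.7 = 114.8 K
γ̇_max² = ΔT_a·ρ·cp/(η·t_res) = 114.8·1322·2380/(2359·31.3105) = 4890.26 s⁻²
γ̇_max = sqrt(4890.26) = 69.9304 s⁻¹
N_max = γ̇_max h / (πD) = 69.9304·0.00845/(π·0.1429) = 1.31626 rev/s → ×60 = 78.9754 rpm

value=78.98 rpm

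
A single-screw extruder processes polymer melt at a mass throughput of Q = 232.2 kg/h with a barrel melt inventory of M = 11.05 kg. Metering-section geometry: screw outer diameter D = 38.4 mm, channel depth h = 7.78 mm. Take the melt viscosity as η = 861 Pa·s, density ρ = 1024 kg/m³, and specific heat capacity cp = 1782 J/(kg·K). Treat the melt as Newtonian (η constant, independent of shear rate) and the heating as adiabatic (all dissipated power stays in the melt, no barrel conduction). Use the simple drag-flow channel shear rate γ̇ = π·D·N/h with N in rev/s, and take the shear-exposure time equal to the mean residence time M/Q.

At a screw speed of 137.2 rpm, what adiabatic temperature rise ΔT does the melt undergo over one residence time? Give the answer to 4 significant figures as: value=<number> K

Throughput in SI: Q_s = 232.2 kg/h ÷ 3600 s/h = 0.0645 kg/s
Mean residence time: t_res = M/Q_s = 11.05 kg / 0.0645 kg/s = 171.318 s
Geometry in metres: D = 38.4 mm → 0.0384 m, h = 7.78 mm → 0.00778 m; screw speed N = 137.2 rpm = 2.28667 rev/s
γ̇ = π D N / h = (π)(0.0384)(2.28667) / 0.00778 = 35.4572 s⁻¹
ΔT = η·γ̇²·t_res/(ρ·cp) = [861 × 35.4572² × 171.318] / [1024 × 1782] = 101.626 K

value=101.6 K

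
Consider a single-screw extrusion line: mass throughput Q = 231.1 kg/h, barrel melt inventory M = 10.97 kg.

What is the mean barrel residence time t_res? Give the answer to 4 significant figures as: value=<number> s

Throughput in SI: Q_s = 231.1 kg/h ÷ 3600 s/h = 0.0641944 kg/s
t_res = M / Q_s = 10.97 ÷ 0.0641944 = 170.887 s

value=170.9 s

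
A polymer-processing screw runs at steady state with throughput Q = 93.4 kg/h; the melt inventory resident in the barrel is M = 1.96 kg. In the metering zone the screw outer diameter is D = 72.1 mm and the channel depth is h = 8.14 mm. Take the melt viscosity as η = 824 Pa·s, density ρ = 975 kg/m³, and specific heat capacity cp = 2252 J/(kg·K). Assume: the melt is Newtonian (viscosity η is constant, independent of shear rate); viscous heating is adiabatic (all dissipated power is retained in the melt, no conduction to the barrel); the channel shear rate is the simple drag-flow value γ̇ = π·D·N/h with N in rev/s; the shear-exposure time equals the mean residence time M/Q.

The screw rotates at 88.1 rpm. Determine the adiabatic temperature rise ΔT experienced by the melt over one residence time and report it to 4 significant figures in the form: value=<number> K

Q_s = Q / 3600 = 93.4 / 3600 = 0.0259444 kg/s
t_res = M / Q_s = 1.96 / 0.0259444 = 75.546 s
Geometry in metres: D = 72.1 mm → 0.0721 m, h = 8.14 mm → 0.00814 m; screw speed N = 88.1 rpm = 1.46833 rev/s
γ̇ = π D N / h = (π)(0.0721)(1.46833) / 0.00814 = 40.8588 s⁻¹
ΔT = η·γ̇²·t_res/(ρ·cp) = [824 × 40.8588² × 75.546] / [975 × 2252] = 47.33 K

value=47.33 K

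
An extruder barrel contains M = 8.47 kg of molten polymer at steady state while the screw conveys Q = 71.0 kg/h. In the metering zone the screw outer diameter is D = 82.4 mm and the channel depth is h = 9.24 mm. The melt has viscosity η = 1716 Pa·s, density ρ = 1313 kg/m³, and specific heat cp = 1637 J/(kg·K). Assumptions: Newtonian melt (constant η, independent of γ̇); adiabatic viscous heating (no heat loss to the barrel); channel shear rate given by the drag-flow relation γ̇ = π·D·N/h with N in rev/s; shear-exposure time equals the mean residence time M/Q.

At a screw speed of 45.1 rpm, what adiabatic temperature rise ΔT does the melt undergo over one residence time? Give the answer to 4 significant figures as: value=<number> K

Q_s = Q / 3600 = 71.0 / 3600 = 0.0197222 kg/s
t_res = M / Q_s = 8.47 ÷ 0.0197222 = 429.465 s
Convert to SI: D = 0.0824 m, h = 0.00924 m, N = 45.1/60 = 0.751667 rev/s
Shear rate: γ̇ = πDN/h = π·0.0824·0.751667/0.00924 = 21.0586 s⁻¹
Adiabatic rise: ΔT = η γ̇² t_res / (ρ cp) = 1716·(21.0586)²·429.465 / (1313·1637) = 152.052 K

value=152.1 K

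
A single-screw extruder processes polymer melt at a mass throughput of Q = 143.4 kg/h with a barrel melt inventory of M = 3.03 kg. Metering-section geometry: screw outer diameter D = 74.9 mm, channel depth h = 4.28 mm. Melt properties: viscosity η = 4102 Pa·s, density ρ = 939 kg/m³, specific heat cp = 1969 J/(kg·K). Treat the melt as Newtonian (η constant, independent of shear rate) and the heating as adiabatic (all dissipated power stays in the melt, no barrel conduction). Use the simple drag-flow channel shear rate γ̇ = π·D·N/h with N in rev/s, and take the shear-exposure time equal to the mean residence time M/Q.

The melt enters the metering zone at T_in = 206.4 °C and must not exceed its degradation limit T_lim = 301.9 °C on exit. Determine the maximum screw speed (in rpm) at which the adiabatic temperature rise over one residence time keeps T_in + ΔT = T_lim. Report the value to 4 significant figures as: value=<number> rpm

value=25.96 rpm

Throughput in SI: Q_s = 143.4 kg/h ÷ 3600 s/h = 0.0398333 kg/s
Mean residence time: t_res = M/Q_s = 3.03 kg / 0.0398333 kg/s = 76.0669 s
Convert to metres: D = 0.0749 m, h = 0.00428 m
Allowable rise: ΔT_a = T_lim − T_in = 301.9 − 206.4 = 95.5 K
γ̇_max² = ΔT_a·ρ·cp/(η·t_res) = 95.5·939·1969/(4102·76.0669) = 565.878 s⁻²
Take the square root: γ̇_max = √(565.878) = 23.7882 s⁻¹
N_max = γ̇_max·h / (π·D) = 23.7882 · 0.00428 / (π · 0.0749) = 0.432687 rev/s = 25.9612 rpm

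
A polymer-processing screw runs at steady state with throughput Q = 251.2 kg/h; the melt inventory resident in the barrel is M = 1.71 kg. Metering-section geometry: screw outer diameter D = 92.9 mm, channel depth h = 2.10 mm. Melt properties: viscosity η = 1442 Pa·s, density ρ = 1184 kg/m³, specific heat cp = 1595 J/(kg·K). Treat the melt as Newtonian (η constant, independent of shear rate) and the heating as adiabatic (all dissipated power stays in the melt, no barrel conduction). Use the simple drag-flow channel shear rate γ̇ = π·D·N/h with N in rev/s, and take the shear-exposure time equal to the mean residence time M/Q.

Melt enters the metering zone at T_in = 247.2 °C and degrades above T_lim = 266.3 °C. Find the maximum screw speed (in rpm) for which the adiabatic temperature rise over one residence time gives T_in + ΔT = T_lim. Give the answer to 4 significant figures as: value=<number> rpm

Q_s = Q / 3600 = 251.2 / 3600 = 0.0697778 kg/s
Mean residence time: t_res = M/Q_s = 1.71 kg / 0.0697778 kg/s = 24.5064 s
Geometry in SI: D = 92.9 mm → 0.0929 m, h = 2.10 mm → 0.0021 m
ΔT_a = T_lim − T_in = 266.3 °C − 247.2 °C = 19.1 K
γ̇_max² = ΔT_a·ρ·cp / (η·t_res) = [19.1 × 1184 × 1595] / [1442 × 24.5064] = 1020.71 s⁻²
γ̇_max = sqrt(1020.71) = 31.9485 s⁻¹
N_max = γ̇_max h / (πD) = 31.9485·0.0021/(π·0.0929) = 0.229882 rev/s → ×60 = 13.7929 rpm

value=13.79 rpm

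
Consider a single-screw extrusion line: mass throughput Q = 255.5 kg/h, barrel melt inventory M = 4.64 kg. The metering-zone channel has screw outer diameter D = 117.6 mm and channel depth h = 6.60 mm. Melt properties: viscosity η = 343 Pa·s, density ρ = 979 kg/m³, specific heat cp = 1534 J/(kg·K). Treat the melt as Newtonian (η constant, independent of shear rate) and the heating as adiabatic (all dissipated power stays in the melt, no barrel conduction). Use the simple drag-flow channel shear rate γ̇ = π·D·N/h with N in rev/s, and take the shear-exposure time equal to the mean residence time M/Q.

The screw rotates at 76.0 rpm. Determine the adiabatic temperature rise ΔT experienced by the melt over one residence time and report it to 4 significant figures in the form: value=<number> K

value=75.07 K

Convert throughput: Q = 255.5 kg/h = 255.5/3600 = 0.0709722 kg/s
t_res = M / Q_s = 4.64 ÷ 0.0709722 = 65.3777 s
Convert to SI: D = 0.1176 m, h = 0.0066 m, N = 76.0/60 = 1.26667 rev/s
γ̇ = π·D·N / h = π · 0.1176 · 1.26667 / 0.0066 = 70.9048 s⁻¹
ΔT = η·γ̇²·t_res / (ρ·cp) = 343 · (70.9048)² · 65.3777 / (979 · 1534) = 75.0701 K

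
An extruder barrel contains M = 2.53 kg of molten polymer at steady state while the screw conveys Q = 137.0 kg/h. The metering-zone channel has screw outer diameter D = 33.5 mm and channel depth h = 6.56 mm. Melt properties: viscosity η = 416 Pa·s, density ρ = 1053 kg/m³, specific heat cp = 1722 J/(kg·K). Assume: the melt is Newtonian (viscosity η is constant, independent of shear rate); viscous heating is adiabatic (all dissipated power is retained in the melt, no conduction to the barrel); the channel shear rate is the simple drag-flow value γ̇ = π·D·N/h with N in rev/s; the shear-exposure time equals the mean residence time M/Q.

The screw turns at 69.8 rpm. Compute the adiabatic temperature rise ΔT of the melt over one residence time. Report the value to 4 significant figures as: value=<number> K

value=5.313 K

Convert throughput: Q = 137.0 kg/h = 137.0/3600 = 0.0380556 kg/s
t_res = M / Q_s = 2.53 / 0.0380556 = 66.4818 s
Convert to SI: D = 0.0335 m, h = 0.00656 m, N = 69.8/60 = 1.16333 rev/s
Shear rate: γ̇ = πDN/h = π·0.0335·1.16333/0.00656 = 18.6636 s⁻¹
ΔT = η·γ̇²·t_res/(ρ·cp) = [416 × 18.6636² × 66.4818] / [1053 × 1722] = 5.31281 K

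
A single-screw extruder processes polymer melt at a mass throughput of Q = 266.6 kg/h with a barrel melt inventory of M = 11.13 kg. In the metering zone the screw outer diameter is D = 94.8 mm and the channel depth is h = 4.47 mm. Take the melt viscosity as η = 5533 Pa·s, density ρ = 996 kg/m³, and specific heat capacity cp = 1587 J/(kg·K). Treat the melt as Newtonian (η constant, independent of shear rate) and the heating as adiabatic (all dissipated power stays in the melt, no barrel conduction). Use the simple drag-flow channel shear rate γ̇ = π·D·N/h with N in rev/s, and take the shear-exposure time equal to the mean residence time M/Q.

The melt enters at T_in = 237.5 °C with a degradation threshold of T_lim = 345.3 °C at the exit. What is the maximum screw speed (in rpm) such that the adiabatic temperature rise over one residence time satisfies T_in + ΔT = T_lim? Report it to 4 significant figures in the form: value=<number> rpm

value=12.89 rpm

Throughput in SI: Q_s = 266.6 kg/h ÷ 3600 s/h = 0.0740556 kg/s
t_res = M / Q_s = 11.13 / 0.0740556 = 150.293 s
Convert to metres: D = 0.0948 m, h = 0.00447 m
Allowable rise: ΔT_a = T_lim − T_in = 345.3 − 237.5 = 107.8 K
Invert ΔT = ηγ̇²t_res/(ρcp) for γ̇: γ̇_max² = ΔT_a ρ cp / (η t_res) = 107.8·996·1587 / (5533·150.293) = 204.907 s⁻²
γ̇_max = sqrt(204.907) = 14.3146 s⁻¹
N_max = γ̇_max h / (πD) = 14.3146·0.00447/(π·0.0948) = 0.214846 rev/s → ×60 = 12.8908 rpm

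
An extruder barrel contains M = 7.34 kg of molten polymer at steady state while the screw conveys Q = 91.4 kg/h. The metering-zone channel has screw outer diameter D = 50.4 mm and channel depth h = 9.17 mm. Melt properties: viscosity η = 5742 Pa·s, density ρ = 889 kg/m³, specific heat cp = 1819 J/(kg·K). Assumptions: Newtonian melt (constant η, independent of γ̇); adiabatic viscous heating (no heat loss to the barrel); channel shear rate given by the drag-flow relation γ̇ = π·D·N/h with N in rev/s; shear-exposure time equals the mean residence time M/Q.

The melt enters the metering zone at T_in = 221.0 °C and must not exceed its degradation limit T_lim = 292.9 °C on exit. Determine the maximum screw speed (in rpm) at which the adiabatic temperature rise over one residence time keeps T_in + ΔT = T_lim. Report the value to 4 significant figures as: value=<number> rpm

Convert throughput: Q = 91.4 kg/h = 91.4/3600 = 0.0253889 kg/s
t_res = M / Q_s = 7.34 ÷ 0.0253889 = 289.103 s
Geometry in SI: D = 50.4 mm → 0.0504 m, h = 9.17 mm → 0.00917 m
Allowable rise: ΔT_a = T_lim − T_in = 292.9 − 221.0 = 71.9 K
Invert ΔT = ηγ̇²t_res/(ρcp) for γ̇: γ̇_max² = ΔT_a ρ cp / (η t_res) = 71.9·889·1819 / (5742·289.103) = 70.0403 s⁻²
Take the square root: γ̇_max = √(70.0403) = 8.36901 s⁻¹
N_max = γ̇_max h / (πD) = 8.36901·0.00917/(π·0.0504) = 0.484689 rev/s → ×60 = 29.0813 rpm

value=29.08 rpm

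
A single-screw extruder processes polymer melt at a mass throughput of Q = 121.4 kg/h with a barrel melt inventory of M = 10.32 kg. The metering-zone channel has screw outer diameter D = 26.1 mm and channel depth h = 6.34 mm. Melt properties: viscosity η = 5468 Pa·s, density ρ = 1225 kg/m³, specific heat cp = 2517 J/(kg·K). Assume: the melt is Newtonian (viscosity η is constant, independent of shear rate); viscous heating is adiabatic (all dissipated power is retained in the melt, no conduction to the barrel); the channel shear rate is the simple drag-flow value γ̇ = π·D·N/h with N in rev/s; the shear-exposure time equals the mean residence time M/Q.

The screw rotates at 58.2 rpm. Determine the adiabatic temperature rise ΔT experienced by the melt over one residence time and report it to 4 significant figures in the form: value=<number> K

Throughput in SI: Q_s = 121.4 kg/h ÷ 3600 s/h = 0.0337222 kg/s
t_res = M / Q_s = 10.32 / 0.0337222 = 306.03 s
Convert to SI: D = 0.0261 m, h = 0.00634 m, N = 58.2/60 = 0.97 rev/s
γ̇ = π·D·N / h = π · 0.0261 · 0.97 / 0.00634 = 12.5451 s⁻¹
ΔT = η·γ̇²·t_res/(ρ·cp) = [5468 × 12.5451² × 306.03] / [1225 × 2517] = 85.4119 K

value=85.41 K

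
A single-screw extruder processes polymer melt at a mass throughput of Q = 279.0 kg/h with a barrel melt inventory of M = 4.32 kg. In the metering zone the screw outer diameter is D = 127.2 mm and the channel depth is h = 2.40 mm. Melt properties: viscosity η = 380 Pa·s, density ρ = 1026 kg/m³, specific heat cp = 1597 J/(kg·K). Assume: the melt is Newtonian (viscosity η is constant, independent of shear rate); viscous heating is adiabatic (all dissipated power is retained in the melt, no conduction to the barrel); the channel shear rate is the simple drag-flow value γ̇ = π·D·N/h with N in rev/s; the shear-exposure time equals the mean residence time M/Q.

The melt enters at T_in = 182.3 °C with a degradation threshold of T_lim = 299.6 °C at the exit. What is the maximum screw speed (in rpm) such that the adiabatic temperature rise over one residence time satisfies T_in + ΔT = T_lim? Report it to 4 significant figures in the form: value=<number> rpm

Throughput in SI: Q_s = 279.0 kg/h ÷ 3600 s/h = 0.0775 kg/s
Mean residence time: t_res = M/Q_s = 4.32 kg / 0.0775 kg/s = 55.7419 s
Geometry in SI: D = 127.2 mm → 0.1272 m, h = 2.40 mm → 0.0024 m
Allowable rise: ΔT_a = T_lim − T_in = 299.6 − 182.3 = 117.3 K
γ̇_max² = ΔT_a·ρ·cp / (η·t_res) = [117.3 × 1026 × 1597] / [380 × 55.7419] = 9073.7 s⁻²
Take the square root: γ̇_max = √(9073.7) = 95.256 s⁻¹
Solve γ̇ = πDN/h for N: N_max = γ̇_max·h/(π·D) = 95.256 × 0.0024 / (π × 0.1272) = 0.572093 rev/s = 34.3256 rpm

value=34.33 rpm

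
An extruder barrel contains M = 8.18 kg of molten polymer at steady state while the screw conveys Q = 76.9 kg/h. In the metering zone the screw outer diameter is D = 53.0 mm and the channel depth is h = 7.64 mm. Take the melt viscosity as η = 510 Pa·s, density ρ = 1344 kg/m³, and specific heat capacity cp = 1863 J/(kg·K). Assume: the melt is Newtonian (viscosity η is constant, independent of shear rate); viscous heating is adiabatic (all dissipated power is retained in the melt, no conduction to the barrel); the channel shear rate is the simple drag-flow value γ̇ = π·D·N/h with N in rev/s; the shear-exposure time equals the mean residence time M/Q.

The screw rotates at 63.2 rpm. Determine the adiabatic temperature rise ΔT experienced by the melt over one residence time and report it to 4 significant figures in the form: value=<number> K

Convert throughput: Q = 76.9 kg/h = 76.9/3600 = 0.0213611 kg/s
t_res = M / Q_s = 8.18 ÷ 0.0213611 = 382.939 s
D = 53.0 mm = 0.053 m;  h = 7.64 mm = 0.00764 m;  N = 63.2 rpm / 60 = 1.05333 rev/s
γ̇ = π D N / h = (π)(0.053)(1.05333) / 0.00764 = 22.9561 s⁻¹
ΔT = η·γ̇²·t_res/(ρ·cp) = [510 × 22.9561² × 382.939] / [1344 × 1863] = 41.104 K

value=41.10 K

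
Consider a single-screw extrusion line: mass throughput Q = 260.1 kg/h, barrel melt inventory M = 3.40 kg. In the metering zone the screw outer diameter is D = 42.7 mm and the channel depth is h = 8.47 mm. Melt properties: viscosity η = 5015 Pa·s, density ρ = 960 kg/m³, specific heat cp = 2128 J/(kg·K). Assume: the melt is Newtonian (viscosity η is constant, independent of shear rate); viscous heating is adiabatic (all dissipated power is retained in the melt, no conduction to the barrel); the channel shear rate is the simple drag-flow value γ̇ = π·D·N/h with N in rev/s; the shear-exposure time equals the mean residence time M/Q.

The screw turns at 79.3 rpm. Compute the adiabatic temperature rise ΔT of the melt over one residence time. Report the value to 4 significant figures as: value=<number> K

Throughput in SI: Q_s = 260.1 kg/h ÷ 3600 s/h = 0.07225 kg/s
t_res = M / Q_s = 3.40 ÷ 0.07225 = 47.0588 s
D = 42.7 mm = 0.0427 m;  h = 8.47 mm = 0.00847 m;  N = 79.3 rpm / 60 = 1.32167 rev/s
Shear rate: γ̇ = πDN/h = π·0.0427·1.32167/0.00847 = 20.9323 s⁻¹
ΔT = η·γ̇²·t_res/(ρ·cp) = [5015 × 20.9323² × 47.0588] / [960 × 2128] = 50.6176 K

value=50.62 K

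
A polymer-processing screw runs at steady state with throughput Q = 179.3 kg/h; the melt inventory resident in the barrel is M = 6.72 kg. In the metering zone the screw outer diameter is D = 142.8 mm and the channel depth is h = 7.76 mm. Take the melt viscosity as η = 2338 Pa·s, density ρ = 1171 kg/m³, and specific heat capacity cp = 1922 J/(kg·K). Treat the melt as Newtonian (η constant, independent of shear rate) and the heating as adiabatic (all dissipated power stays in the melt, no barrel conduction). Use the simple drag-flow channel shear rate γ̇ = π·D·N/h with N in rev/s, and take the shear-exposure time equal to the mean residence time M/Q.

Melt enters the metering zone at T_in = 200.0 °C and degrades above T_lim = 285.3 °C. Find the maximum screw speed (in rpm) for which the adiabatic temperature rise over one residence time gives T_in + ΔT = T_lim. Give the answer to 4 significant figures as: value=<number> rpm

value=25.60 rpm

Q_s = Q / 3600 = 179.3 / 3600 = 0.0498056 kg/s
Mean residence time: t_res = M/Q_s = 6.72 kg / 0.0498056 kg/s = 134.925 s
Convert to metres: D = 0.1428 m, h = 0.00776 m
ΔT_a = T_lim − T_in = 285.3 °C − 200.0 °C = 85.3 K
γ̇_max² = ΔT_a·ρ·cp / (η·t_res) = [85.3 × 1171 × 1922] / [2338 × 134.925] = 608.588 s⁻²
γ̇_max = √608.588 = 24.6696 s⁻¹
N_max = γ̇_max·h / (π·D) = 24.6696 · 0.00776 / (π · 0.1428) = 0.426722 rev/s = 25.6033 rpm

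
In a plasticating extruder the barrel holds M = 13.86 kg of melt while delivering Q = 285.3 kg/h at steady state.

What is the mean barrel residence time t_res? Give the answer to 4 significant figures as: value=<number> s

Convert throughput: Q = 285.3 kg/h = 285.3/3600 = 0.07925 kg/s
t_res = M / Q_s = 13.86 ÷ 0.07925 = 174.89 s

value=174.9 s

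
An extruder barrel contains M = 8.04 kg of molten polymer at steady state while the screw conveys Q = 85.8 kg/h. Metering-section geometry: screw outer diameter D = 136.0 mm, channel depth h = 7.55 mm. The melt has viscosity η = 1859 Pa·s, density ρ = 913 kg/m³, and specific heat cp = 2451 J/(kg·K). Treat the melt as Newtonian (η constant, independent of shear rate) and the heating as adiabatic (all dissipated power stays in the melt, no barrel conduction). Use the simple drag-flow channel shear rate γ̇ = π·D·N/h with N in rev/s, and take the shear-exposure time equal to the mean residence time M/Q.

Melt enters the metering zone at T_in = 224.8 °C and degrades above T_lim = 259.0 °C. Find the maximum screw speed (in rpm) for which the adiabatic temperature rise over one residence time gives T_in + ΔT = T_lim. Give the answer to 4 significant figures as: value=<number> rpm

value=11.71 rpm

Q_s = Q / 3600 = 85.8 / 3600 = 0.0238333 kg/s
t_res = M / Q_s = 8.04 / 0.0238333 = 337.343 s
Convert to metres: D = 0.136 m, h = 0.00755 m
ΔT_a = T_lim − T_in = 259.0 °C − 224.8 °C = 34.2 K
γ̇_max² = ΔT_a·ρ·cp/(η·t_res) = 34.2·913·2451/(1859·337.343) = 122.036 s⁻²
Take the square root: γ̇_max = √(122.036) = 11.047 s⁻¹
Solve γ̇ = πDN/h for N: N_max = γ̇_max·h/(π·D) = 11.047 × 0.00755 / (π × 0.136) = 0.19521 rev/s = 11.7126 rpm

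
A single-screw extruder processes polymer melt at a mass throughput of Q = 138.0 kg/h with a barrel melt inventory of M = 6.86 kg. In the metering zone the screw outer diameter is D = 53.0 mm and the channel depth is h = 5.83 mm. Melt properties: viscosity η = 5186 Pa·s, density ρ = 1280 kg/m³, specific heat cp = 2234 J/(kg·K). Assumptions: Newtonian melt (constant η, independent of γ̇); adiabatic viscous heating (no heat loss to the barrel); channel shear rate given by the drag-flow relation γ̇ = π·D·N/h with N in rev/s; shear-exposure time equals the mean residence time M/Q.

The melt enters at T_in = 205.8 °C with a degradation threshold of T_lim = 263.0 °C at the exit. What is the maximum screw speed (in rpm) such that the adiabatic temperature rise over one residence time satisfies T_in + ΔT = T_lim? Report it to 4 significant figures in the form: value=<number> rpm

value=27.89 rpm

Convert throughput: Q = 138.0 kg/h = 138.0/3600 = 0.0383333 kg/s
t_res = M / Q_s = 6.86 / 0.0383333 = 178.957 s
Convert to metres: D = 0.053 m, h = 0.00583 m
ΔT_a = T_lim − T_in = 263.0 − 205.8 = 57.2 K
γ̇_max² = ΔT_a·ρ·cp / (η·t_res) = [57.2 × 1280 × 2234] / [5186 × 178.957] = 176.242 s⁻²
γ̇_max = sqrt(176.242) = 13.2756 s⁻¹
N_max = γ̇_max·h / (π·D) = 13.2756 · 0.00583 / (π · 0.053) = 0.464833 rev/s = 27.89 rpm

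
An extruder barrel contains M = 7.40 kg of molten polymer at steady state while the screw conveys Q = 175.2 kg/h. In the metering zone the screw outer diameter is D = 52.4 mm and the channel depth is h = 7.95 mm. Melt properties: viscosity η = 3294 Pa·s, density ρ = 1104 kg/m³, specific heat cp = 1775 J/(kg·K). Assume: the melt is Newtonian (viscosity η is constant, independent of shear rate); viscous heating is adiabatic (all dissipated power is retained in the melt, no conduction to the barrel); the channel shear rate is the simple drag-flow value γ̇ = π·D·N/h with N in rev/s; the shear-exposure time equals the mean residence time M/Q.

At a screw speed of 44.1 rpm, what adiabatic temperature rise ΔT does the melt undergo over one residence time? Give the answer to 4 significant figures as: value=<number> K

Convert throughput: Q = 175.2 kg/h = 175.2/3600 = 0.0486667 kg/s
t_res = M / Q_s = 7.40 / 0.0486667 = 152.055 s
Geometry in metres: D = 52.4 mm → 0.0524 m, h = 7.95 mm → 0.00795 m; screw speed N = 44.1 rpm = 0.735 rev/s
γ̇ = π D N / h = (π)(0.0524)(0.735) / 0.00795 = 15.2195 s⁻¹
Adiabatic rise: ΔT = η γ̇² t_res / (ρ cp) = 3294·(15.2195)²·152.055 / (1104·1775) = 59.2051 K

value=59.21 K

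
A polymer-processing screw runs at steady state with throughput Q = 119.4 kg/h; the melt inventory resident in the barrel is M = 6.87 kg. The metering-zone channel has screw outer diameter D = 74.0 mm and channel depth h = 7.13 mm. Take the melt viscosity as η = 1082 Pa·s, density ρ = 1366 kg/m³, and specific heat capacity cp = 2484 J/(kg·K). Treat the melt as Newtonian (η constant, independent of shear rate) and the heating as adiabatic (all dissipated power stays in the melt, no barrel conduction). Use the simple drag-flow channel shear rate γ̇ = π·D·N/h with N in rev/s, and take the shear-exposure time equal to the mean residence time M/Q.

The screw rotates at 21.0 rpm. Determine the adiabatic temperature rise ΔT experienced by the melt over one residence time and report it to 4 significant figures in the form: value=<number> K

Convert throughput: Q = 119.4 kg/h = 119.4/3600 = 0.0331667 kg/s
Mean residence time: t_res = M/Q_s = 6.87 kg / 0.0331667 kg/s = 207.136 s
Geometry in metres: D = 74.0 mm → 0.074 m, h = 7.13 mm → 0.00713 m; screw speed N = 21.0 rpm = 0.35 rev/s
γ̇ = π·D·N / h = π · 0.074 · 0.35 / 0.00713 = 11.412 s⁻¹
ΔT = η·γ̇²·t_res/(ρ·cp) = [1082 × 11.412² × 207.136] / [1366 × 2484] = 8.60201 K

value=8.602 K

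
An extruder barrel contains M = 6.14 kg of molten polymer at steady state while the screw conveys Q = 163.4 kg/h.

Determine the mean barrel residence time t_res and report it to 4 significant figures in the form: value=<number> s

value=135.3 s

Q_s = Q / 3600 = 163.4 / 3600 = 0.0453889 kg/s
t_res = M / Q_s = 6.14 ÷ 0.0453889 = 135.275 s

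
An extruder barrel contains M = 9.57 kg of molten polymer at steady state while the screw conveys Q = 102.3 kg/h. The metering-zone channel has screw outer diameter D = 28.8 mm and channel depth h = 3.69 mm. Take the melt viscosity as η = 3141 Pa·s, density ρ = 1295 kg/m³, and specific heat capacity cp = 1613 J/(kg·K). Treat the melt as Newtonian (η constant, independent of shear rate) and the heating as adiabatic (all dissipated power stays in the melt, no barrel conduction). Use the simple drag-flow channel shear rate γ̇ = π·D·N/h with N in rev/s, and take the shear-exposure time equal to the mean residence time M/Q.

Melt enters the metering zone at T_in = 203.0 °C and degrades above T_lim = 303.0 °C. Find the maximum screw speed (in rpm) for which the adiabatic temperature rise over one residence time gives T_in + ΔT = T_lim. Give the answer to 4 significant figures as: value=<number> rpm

value=34.39 rpm

Q_s = Q / 3600 = 102.3 / 3600 = 0.0284167 kg/s
Mean residence time: t_res = M/Q_s = 9.57 kg / 0.0284167 kg/s = 336.774 s
Convert to metres: D = 0.0288 m, h = 0.00369 m
ΔT_a = T_lim − T_in = 303.0 − 203.0 = 100 K
γ̇_max² = ΔT_a·ρ·cp / (η·t_res) = [100 × 1295 × 1613] / [3141 × 336.774] = 197.468 s⁻²
Take the square root: γ̇_max = √(197.468) = 14.0523 s⁻¹
N_max = γ̇_max h / (πD) = 14.0523·0.00369/(π·0.0288) = 0.573103 rev/s → ×60 = 34.3862 rpm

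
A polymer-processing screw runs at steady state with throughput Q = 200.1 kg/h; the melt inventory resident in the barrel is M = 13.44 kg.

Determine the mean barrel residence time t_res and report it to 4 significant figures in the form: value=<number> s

Q_s = Q / 3600 = 200.1 / 3600 = 0.0555833 kg/s
Mean residence time: t_res = M/Q_s = 13.44 kg / 0.0555833 kg/s = 241.799 s

value=241.8 s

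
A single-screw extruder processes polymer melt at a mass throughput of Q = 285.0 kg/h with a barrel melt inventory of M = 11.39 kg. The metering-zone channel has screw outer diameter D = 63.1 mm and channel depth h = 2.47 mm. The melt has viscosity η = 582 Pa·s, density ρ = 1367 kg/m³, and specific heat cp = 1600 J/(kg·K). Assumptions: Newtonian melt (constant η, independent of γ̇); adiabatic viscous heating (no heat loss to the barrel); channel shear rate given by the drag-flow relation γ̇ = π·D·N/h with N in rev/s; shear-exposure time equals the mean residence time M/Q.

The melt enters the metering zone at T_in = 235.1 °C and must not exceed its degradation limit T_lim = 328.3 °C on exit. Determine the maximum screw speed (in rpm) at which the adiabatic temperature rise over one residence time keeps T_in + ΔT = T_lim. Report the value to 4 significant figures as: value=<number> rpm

value=36.89 rpm

Q_s = Q / 3600 = 285.0 / 3600 = 0.0791667 kg/s
Mean residence time: t_res = M/Q_s = 11.39 kg / 0.0791667 kg/s = 143.874 s
D = 63.1 mm = 0.0631 m;  h = 2.47 mm = 0.00247 m
Allowable rise: ΔT_a = T_lim − T_in = 328.3 − 235.1 = 93.2 K
γ̇_max² = ΔT_a·ρ·cp / (η·t_res) = [93.2 × 1367 × 1600] / [582 × 143.874] = 2434.45 s⁻²
Take the square root: γ̇_max = √(2434.45) = 49.3401 s⁻¹
N_max = γ̇_max·h / (π·D) = 49.3401 · 0.00247 / (π · 0.0631) = 0.614777 rev/s = 36.8866 rpm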